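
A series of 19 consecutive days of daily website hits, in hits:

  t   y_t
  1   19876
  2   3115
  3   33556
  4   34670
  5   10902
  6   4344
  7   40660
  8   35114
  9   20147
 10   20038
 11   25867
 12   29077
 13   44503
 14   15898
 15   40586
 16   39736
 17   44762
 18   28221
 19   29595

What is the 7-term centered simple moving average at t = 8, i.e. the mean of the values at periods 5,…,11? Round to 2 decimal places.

22438.86

Sum of periods 5–11: 10902 + 4344 + 40660 + 35114 + 20147 + 20038 + 25867 = 157072
Divide by 7: 157072 / 7 = 22438.86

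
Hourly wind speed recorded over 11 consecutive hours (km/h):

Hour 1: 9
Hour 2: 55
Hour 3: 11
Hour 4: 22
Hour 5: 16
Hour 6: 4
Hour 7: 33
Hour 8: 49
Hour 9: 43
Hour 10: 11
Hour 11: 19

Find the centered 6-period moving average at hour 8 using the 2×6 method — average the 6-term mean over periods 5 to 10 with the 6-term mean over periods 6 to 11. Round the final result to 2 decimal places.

Sum over 5–10: 16 + 4 + 33 + 49 + 43 + 11 = 156
Sum over 6–11: 4 + 33 + 49 + 43 + 11 + 19 = 159
CMA at t=8 = (156 + 159) / (2·6) = 315 / 12 = 26.25

26.25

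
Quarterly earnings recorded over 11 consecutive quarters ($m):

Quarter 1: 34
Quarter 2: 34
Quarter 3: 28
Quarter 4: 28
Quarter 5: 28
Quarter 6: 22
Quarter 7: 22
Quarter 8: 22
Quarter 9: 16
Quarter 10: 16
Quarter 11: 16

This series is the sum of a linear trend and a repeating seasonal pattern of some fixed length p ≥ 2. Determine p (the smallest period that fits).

First differences y_{t+1} − y_t: 0, -6, 0, 0, -6, 0, 0, -6, …
The difference pattern repeats every 3 terms and not for any smaller step, so p = 3.

3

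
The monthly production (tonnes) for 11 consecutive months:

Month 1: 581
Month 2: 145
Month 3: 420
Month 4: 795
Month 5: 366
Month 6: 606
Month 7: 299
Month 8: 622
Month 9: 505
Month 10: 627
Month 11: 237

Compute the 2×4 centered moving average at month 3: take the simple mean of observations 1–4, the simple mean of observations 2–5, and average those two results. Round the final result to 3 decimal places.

458.375

Sum over 1–4: 581 + 145 + 420 + 795 = 1941
Sum over 2–5: 145 + 420 + 795 + 366 = 1726
CMA at t=3 = (1941 + 1726) / (2·4) = 3667 / 8 = 458.375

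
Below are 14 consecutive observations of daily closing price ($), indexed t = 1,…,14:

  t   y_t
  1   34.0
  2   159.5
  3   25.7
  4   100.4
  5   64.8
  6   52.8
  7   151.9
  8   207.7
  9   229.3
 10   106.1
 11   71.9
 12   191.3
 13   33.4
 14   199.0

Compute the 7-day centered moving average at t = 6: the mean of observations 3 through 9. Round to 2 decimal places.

118.94

Sum of periods 3–9: 25.7 + 100.4 + 64.8 + 52.8 + 151.9 + 207.7 + 229.3 = 832.6
Divide by 7: 832.6 / 7 = 118.94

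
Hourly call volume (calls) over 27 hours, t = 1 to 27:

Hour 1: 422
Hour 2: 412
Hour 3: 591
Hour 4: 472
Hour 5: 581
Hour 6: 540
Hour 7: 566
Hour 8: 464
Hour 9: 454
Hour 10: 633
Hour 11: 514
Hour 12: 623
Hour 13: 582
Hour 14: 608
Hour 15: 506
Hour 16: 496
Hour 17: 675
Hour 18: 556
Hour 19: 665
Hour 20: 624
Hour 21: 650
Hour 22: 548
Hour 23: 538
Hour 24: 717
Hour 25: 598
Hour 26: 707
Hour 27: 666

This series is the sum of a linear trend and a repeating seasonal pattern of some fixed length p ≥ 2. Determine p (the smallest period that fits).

7

First differences y_{t+1} − y_t: -10, 179, -119, 109, -41, 26, -102, -10, 179, -119, 109, -41, 26, -102, -10, 179, …
The difference pattern repeats every 7 terms and not for any smaller step, so p = 7.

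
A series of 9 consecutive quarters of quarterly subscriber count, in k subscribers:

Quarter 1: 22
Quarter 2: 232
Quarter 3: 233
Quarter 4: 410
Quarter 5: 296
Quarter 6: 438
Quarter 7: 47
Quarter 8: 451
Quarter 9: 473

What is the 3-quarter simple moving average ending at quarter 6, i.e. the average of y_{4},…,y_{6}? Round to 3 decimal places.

381.333

Sum of periods 4–6: 410 + 296 + 438 = 1144
Divide by 3: 1144 / 3 = 381.333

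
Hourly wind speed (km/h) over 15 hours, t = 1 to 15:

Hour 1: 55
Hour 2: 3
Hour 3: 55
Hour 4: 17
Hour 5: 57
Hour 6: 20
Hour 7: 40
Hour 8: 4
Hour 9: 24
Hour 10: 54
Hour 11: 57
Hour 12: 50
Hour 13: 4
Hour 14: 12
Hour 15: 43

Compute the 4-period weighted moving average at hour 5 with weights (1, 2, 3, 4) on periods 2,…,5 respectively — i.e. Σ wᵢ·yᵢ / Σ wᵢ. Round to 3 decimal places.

Weighted sum: 1·3 + 2·55 + 3·17 + 4·57 = 3 + 110 + 51 + 228 = 392
Weight total: 1 + 2 + 3 + 4 = 10
WMA = 392 / 10 = 39.200

39.200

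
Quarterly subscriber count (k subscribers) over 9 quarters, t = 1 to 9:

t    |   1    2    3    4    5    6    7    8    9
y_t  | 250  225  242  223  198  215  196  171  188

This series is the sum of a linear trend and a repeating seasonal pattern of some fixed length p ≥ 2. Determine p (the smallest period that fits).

First differences y_{t+1} − y_t: -25, 17, -19, -25, 17, -19, -25, 17, …
The difference pattern repeats every 3 terms and not for any smaller step, so p = 3.

3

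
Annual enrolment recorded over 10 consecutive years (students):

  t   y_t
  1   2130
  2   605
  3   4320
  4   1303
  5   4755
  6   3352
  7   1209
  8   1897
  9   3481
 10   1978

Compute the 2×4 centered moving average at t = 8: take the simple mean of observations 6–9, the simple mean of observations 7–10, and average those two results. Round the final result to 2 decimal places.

Sum over 6–9: 3352 + 1209 + 1897 + 3481 = 9939
Sum over 7–10: 1209 + 1897 + 3481 + 1978 = 8565
CMA at t=8 = (9939 + 8565) / (2·4) = 18504 / 8 = 2313.00

2313.00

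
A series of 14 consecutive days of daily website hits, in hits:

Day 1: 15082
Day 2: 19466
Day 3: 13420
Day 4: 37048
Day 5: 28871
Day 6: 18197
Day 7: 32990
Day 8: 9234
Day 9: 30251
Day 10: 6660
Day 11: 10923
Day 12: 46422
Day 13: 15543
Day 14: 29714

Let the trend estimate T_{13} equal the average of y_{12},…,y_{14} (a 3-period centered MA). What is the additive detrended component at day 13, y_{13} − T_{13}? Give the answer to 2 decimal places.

-15016.67

Trend T_13 = (46422 + 15543 + 29714) / 3 = 91679/3 = 30559.6667
Detrended value: 15543 − 30559.6667 = -15016.67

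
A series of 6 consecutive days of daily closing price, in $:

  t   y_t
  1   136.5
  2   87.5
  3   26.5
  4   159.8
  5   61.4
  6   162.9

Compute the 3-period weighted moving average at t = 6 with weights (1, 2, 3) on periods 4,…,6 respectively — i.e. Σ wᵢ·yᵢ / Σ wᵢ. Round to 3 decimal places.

Weighted sum: 1·159.8 + 2·61.4 + 3·162.9 = 159.8 + 122.8 + 488.7 = 771.3
Weight total: 1 + 2 + 3 = 6
WMA = 771.3 / 6 = 128.550

128.550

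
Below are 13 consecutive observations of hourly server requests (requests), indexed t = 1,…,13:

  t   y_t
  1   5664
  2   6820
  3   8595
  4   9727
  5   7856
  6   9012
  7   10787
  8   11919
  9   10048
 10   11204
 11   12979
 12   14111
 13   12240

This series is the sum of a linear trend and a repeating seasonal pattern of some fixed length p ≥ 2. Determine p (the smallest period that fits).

First differences y_{t+1} − y_t: 1156, 1775, 1132, -1871, 1156, 1775, 1132, -1871, 1156, 1775, …
The difference pattern repeats every 4 terms and not for any smaller step, so p = 4.

4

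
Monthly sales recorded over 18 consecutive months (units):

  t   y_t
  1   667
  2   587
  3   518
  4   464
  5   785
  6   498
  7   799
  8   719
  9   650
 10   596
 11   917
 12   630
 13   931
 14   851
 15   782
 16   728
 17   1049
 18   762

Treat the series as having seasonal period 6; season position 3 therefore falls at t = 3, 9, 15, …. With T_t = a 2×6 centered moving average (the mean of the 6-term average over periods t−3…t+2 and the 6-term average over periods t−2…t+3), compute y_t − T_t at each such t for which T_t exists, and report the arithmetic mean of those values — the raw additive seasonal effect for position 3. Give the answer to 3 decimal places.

-57.500

Season position 3 occurs at t = 9, 15 (where T_t is defined).
t=9: T_9 = 707.50000; y_9 − T_9 = 650 − 707.50000 = -57.50000
t=15: T_15 = 839.50000; y_15 − T_15 = 782 − 839.50000 = -57.50000
Mean deviation: (-57.50000 + -57.50000) / 2 = -57.500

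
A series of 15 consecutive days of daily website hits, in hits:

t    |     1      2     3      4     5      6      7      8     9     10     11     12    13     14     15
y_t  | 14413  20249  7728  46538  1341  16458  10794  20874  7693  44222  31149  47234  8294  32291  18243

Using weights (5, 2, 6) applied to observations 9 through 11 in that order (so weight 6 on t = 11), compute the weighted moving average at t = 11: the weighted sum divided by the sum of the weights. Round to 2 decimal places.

Weighted sum: 5·7693 + 2·44222 + 6·31149 = 38465 + 88444 + 186894 = 313803
Weight total: 5 + 2 + 6 = 13
WMA = 313803 / 13 = 24138.69

24138.69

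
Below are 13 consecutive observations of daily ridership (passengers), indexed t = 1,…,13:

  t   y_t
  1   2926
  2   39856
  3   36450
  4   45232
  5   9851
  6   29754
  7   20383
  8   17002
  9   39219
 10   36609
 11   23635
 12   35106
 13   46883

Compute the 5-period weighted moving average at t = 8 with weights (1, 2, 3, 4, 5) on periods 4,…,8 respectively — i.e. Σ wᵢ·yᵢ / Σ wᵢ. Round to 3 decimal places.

Weighted sum: 1·45232 + 2·9851 + 3·29754 + 4·20383 + 5·17002 = 45232 + 19702 + 89262 + 81532 + 85010 = 320738
Weight total: 1 + 2 + 3 + 4 + 5 = 15
WMA = 320738 / 15 = 21382.533

21382.533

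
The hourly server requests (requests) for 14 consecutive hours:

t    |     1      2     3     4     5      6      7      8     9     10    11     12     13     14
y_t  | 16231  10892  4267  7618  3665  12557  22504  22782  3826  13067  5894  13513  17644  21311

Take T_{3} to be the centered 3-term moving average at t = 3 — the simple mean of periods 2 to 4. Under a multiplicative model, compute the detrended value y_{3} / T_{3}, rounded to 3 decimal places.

Trend T_3 = (10892 + 4267 + 7618) / 3 = 22777/3 = 7592.33333
Ratio to trend: 4267 / 7592.33333 = 0.562

0.562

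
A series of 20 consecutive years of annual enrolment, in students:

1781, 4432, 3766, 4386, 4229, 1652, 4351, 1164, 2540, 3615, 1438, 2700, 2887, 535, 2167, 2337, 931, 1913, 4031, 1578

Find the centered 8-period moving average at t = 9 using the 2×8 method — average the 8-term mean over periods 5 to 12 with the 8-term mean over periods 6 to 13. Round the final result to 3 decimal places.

Sum over 5–12: 4229 + 1652 + 4351 + 1164 + 2540 + 3615 + 1438 + 2700 = 21689
Sum over 6–13: 1652 + 4351 + 1164 + 2540 + 3615 + 1438 + 2700 + 2887 = 20347
CMA at t=9 = (21689 + 20347) / (2·8) = 42036 / 16 = 2627.250

2627.250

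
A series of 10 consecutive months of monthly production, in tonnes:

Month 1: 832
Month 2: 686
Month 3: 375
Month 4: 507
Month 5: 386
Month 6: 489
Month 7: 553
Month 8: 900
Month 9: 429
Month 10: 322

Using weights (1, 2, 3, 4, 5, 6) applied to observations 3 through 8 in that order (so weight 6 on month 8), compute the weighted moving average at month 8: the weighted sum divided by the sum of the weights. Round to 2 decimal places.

Weighted sum: 1·375 + 2·507 + 3·386 + 4·489 + 5·553 + 6·900 = 375 + 1014 + 1158 + 1956 + 2765 + 5400 = 12668
Weight total: 1 + 2 + 3 + 4 + 5 + 6 = 21
WMA = 12668 / 21 = 603.24

603.24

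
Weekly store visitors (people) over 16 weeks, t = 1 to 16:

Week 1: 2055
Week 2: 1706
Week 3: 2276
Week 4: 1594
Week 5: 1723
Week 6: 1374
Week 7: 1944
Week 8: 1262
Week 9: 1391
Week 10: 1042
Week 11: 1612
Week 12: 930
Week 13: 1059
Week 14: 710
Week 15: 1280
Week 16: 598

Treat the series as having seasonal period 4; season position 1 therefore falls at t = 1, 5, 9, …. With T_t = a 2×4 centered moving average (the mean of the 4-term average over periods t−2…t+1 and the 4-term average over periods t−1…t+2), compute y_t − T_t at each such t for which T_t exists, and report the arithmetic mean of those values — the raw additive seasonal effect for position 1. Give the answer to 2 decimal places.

22.75

Season position 1 occurs at t = 5, 9, 13 (where T_t is defined).
t=5: T_5 = 1700.2500; y_5 − T_5 = 1723 − 1700.2500 = 22.7500
t=9: T_9 = 1368.2500; y_9 − T_9 = 1391 − 1368.2500 = 22.7500
t=13: T_13 = 1036.2500; y_13 − T_13 = 1059 − 1036.2500 = 22.7500
Mean deviation: (22.7500 + 22.7500 + 22.7500) / 3 = 22.75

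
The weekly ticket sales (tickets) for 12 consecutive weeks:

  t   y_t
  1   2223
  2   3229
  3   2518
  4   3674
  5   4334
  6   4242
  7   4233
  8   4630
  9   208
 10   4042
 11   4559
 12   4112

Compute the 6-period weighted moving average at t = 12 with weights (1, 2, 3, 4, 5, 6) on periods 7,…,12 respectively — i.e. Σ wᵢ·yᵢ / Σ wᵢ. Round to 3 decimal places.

Weighted sum: 1·4233 + 2·4630 + 3·208 + 4·4042 + 5·4559 + 6·4112 = 4233 + 9260 + 624 + 16168 + 22795 + 24672 = 77752
Weight total: 1 + 2 + 3 + 4 + 5 + 6 = 21
WMA = 77752 / 21 = 3702.476

3702.476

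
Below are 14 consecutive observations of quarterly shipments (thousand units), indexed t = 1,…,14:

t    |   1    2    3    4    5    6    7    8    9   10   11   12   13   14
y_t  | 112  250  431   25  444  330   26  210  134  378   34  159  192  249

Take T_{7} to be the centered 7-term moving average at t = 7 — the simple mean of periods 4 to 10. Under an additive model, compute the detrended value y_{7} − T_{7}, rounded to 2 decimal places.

-195.00

Trend T_7 = (25 + 444 + 330 + 26 + 210 + 134 + 378) / 7 = 1547/7 = 221.0000
Detrended value: 26 − 221.0000 = -195.00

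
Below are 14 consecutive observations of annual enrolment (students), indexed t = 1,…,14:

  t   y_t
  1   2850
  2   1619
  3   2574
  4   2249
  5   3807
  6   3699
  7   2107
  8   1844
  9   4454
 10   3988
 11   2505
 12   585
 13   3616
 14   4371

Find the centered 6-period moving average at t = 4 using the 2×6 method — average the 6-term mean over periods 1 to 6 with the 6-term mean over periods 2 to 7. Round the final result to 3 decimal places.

Sum over 1–6: 2850 + 1619 + 2574 + 2249 + 3807 + 3699 = 16798
Sum over 2–7: 1619 + 2574 + 2249 + 3807 + 3699 + 2107 = 16055
CMA at t=4 = (16798 + 16055) / (2·6) = 32853 / 12 = 2737.750

2737.750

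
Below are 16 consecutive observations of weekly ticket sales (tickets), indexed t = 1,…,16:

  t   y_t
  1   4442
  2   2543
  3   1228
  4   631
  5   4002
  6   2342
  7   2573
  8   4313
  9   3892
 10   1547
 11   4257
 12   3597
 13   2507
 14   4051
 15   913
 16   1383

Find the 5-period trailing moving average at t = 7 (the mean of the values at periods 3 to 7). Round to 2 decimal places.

2155.20

Sum of periods 3–7: 1228 + 631 + 4002 + 2342 + 2573 = 10776
Divide by 5: 10776 / 5 = 2155.20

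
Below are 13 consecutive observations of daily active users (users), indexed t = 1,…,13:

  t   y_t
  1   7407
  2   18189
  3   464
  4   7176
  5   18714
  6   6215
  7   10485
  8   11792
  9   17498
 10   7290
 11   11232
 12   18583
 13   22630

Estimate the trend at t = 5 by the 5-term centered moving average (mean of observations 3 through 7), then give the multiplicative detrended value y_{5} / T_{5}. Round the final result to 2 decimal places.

Trend T_5 = (464 + 7176 + 18714 + 6215 + 10485) / 5 = 43054/5 = 8610.8000
Ratio to trend: 18714 / 8610.8000 = 2.17

2.17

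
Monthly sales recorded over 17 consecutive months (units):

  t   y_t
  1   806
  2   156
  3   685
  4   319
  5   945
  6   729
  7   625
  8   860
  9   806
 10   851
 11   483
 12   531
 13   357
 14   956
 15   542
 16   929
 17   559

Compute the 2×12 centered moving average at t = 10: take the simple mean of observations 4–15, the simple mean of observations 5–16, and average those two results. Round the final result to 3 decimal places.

692.417

Sum over 4–15: 319 + 945 + 729 + 625 + 860 + 806 + 851 + 483 + 531 + 357 + 956 + 542 = 8004
Sum over 5–16: 945 + 729 + 625 + 860 + 806 + 851 + 483 + 531 + 357 + 956 + 542 + 929 = 8614
CMA at t=10 = (8004 + 8614) / (2·12) = 16618 / 24 = 692.417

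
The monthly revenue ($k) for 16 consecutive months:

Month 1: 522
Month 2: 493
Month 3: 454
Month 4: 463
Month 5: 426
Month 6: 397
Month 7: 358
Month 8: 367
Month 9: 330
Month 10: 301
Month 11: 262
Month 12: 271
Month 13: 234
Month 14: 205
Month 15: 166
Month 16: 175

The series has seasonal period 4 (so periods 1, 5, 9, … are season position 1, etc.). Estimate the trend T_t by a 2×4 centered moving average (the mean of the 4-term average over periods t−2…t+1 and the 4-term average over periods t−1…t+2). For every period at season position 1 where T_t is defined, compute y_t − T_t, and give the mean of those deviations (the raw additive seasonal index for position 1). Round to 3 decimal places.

3.000

Season position 1 occurs at t = 5, 9, 13 (where T_t is defined).
t=5: T_5 = 423.00000; y_5 − T_5 = 426 − 423.00000 = 3.00000
t=9: T_9 = 327.00000; y_9 − T_9 = 330 − 327.00000 = 3.00000
t=13: T_13 = 231.00000; y_13 − T_13 = 234 − 231.00000 = 3.00000
Mean deviation: (3.00000 + 3.00000 + 3.00000) / 3 = 3.000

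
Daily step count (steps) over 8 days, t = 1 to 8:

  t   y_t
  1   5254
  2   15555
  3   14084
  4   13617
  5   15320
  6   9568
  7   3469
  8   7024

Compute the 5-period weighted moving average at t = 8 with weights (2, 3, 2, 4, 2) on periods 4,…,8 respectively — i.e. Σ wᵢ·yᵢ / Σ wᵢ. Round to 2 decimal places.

Weighted sum: 2·13617 + 3·15320 + 2·9568 + 4·3469 + 2·7024 = 27234 + 45960 + 19136 + 13876 + 14048 = 120254
Weight total: 2 + 3 + 2 + 4 + 2 = 13
WMA = 120254 / 13 = 9250.31

9250.31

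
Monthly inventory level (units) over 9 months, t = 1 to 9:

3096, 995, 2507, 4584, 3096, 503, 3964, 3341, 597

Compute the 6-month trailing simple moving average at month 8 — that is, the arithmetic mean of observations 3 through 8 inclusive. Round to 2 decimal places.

2999.17

Sum of periods 3–8: 2507 + 4584 + 3096 + 503 + 3964 + 3341 = 17995
Divide by 6: 17995 / 6 = 2999.17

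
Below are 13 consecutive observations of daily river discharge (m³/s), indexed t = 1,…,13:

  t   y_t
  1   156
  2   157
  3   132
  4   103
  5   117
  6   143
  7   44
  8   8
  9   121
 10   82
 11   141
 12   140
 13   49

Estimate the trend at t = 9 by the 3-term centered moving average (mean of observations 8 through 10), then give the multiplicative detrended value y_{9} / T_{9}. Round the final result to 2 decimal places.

1.72

Trend T_9 = (8 + 121 + 82) / 3 = 211/3 = 70.3333
Ratio to trend: 121 / 70.3333 = 1.72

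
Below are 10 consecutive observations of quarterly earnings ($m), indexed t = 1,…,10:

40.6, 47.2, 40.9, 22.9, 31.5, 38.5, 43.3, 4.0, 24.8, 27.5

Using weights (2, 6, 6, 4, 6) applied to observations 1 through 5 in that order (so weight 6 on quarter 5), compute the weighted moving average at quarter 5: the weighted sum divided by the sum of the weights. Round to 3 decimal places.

Weighted sum: 2·40.6 + 6·47.2 + 6·40.9 + 4·22.9 + 6·31.5 = 81.2 + 283.2 + 245.4 + 91.6 + 189.0 = 890.4
Weight total: 2 + 6 + 6 + 4 + 6 = 24
WMA = 890.4 / 24 = 37.100

37.100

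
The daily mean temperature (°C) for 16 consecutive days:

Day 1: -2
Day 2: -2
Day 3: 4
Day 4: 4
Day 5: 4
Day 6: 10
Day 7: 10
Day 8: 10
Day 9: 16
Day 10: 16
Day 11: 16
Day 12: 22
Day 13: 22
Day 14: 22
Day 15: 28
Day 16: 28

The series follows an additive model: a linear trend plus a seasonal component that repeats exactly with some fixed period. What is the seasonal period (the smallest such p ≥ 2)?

First differences y_{t+1} − y_t: 0, 6, 0, 0, 6, 0, 0, 6, …
The difference pattern repeats every 3 terms and not for any smaller step, so p = 3.

3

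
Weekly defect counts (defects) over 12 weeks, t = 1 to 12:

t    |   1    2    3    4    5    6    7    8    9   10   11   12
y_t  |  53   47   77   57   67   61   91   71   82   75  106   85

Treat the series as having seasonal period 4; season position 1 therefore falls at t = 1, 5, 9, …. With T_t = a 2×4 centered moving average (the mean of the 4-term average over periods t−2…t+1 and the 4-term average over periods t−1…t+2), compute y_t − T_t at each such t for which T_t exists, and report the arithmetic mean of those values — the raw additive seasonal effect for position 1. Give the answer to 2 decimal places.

Season position 1 occurs at t = 5, 9 (where T_t is defined).
t=5: T_5 = 67.2500; y_5 − T_5 = 67 − 67.2500 = -0.2500
t=9: T_9 = 81.6250; y_9 − T_9 = 82 − 81.6250 = 0.3750
Mean deviation: (-0.2500 + 0.3750) / 2 = 0.06

0.06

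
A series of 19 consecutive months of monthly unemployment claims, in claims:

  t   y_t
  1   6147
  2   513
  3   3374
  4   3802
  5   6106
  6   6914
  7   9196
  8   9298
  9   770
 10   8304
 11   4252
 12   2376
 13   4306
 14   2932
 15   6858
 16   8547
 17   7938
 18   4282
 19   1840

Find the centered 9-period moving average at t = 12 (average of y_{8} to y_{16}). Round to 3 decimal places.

Sum of periods 8–16: 9298 + 770 + 8304 + 4252 + 2376 + 4306 + 2932 + 6858 + 8547 = 47643
Divide by 9: 47643 / 9 = 5293.667

5293.667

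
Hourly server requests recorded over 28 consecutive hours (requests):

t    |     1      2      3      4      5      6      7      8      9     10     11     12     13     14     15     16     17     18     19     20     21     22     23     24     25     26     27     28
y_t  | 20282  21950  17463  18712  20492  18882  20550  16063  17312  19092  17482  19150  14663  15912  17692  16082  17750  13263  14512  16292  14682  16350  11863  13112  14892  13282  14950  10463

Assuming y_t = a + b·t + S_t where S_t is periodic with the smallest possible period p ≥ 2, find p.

5

First differences y_{t+1} − y_t: 1668, -4487, 1249, 1780, -1610, 1668, -4487, 1249, 1780, -1610, 1668, -4487, …
The difference pattern repeats every 5 terms and not for any smaller step, so p = 5.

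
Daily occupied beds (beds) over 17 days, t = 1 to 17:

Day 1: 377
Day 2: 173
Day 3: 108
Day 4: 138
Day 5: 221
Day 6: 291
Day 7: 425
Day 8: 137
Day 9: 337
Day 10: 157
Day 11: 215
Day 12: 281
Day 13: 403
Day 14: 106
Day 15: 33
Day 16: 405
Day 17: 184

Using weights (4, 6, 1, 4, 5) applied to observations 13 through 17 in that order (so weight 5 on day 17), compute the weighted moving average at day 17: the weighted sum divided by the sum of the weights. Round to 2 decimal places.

Weighted sum: 4·403 + 6·106 + 1·33 + 4·405 + 5·184 = 1612 + 636 + 33 + 1620 + 920 = 4821
Weight total: 4 + 6 + 1 + 4 + 5 = 20
WMA = 4821 / 20 = 241.05

241.05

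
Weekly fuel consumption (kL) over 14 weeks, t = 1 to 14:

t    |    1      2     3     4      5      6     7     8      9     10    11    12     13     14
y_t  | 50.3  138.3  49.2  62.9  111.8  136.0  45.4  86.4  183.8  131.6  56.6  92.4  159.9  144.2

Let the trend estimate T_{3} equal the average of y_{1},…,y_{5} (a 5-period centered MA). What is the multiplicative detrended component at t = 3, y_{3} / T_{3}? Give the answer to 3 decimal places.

0.596

Trend T_3 = (50.3 + 138.3 + 49.2 + 62.9 + 111.8) / 5 = 412.5/5 = 82.50000
Ratio to trend: 49.2 / 82.50000 = 0.596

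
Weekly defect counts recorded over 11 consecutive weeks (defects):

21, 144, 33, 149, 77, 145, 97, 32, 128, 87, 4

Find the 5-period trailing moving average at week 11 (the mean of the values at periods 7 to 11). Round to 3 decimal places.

69.600

Sum of periods 7–11: 97 + 32 + 128 + 87 + 4 = 348
Divide by 5: 348 / 5 = 69.600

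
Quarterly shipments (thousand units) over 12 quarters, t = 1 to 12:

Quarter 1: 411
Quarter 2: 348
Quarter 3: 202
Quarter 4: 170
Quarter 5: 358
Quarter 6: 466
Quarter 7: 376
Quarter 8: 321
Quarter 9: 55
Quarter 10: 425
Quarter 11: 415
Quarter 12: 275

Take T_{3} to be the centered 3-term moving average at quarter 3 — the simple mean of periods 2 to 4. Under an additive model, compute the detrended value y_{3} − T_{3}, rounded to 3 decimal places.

-38.000

Trend T_3 = (348 + 202 + 170) / 3 = 720/3 = 240.00000
Detrended value: 202 − 240.00000 = -38.000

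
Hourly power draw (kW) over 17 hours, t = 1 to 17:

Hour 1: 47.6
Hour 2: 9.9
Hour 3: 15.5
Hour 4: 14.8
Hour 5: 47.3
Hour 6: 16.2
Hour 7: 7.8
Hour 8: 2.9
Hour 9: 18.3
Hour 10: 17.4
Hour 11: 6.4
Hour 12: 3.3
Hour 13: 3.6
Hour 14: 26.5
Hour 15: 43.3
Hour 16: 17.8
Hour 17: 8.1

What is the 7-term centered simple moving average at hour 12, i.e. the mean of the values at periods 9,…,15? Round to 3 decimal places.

16.971

Sum of periods 9–15: 18.3 + 17.4 + 6.4 + 3.3 + 3.6 + 26.5 + 43.3 = 118.8
Divide by 7: 118.8 / 7 = 16.971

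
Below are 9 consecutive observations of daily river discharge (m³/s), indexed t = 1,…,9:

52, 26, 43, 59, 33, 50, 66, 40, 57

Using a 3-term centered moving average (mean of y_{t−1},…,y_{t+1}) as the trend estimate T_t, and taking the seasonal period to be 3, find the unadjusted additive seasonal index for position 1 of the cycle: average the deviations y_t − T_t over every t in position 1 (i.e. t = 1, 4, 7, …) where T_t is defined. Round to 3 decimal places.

Season position 1 occurs at t = 4, 7 (where T_t is defined).
t=4: T_4 = 45.00000; y_4 − T_4 = 59 − 45.00000 = 14.00000
t=7: T_7 = 52.00000; y_7 − T_7 = 66 − 52.00000 = 14.00000
Mean deviation: (14.00000 + 14.00000) / 2 = 14.000

14.000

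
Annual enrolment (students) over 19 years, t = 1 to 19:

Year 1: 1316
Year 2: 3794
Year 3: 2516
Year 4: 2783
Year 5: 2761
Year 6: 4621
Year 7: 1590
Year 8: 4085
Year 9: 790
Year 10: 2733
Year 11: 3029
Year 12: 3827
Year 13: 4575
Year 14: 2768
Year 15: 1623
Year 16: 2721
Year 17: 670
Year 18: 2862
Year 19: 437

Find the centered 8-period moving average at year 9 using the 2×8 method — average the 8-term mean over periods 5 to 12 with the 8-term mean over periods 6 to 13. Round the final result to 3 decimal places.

3042.875

Sum over 5–12: 2761 + 4621 + 1590 + 4085 + 790 + 2733 + 3029 + 3827 = 23436
Sum over 6–13: 4621 + 1590 + 4085 + 790 + 2733 + 3029 + 3827 + 4575 = 25250
CMA at t=9 = (23436 + 25250) / (2·8) = 48686 / 16 = 3042.875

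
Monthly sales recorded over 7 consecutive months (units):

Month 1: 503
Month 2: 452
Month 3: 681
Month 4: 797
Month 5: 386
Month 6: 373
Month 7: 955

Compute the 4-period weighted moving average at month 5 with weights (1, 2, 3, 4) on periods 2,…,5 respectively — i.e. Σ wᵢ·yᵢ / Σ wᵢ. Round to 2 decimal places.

Weighted sum: 1·452 + 2·681 + 3·797 + 4·386 = 452 + 1362 + 2391 + 1544 = 5749
Weight total: 1 + 2 + 3 + 4 = 10
WMA = 5749 / 10 = 574.90

574.90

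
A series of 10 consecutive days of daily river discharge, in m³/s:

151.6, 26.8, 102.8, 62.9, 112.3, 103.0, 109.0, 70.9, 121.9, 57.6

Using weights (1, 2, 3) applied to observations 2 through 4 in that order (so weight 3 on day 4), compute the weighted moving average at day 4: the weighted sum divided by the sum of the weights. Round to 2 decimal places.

Weighted sum: 1·26.8 + 2·102.8 + 3·62.9 = 26.8 + 205.6 + 188.7 = 421.1
Weight total: 1 + 2 + 3 = 6
WMA = 421.1 / 6 = 70.18

70.18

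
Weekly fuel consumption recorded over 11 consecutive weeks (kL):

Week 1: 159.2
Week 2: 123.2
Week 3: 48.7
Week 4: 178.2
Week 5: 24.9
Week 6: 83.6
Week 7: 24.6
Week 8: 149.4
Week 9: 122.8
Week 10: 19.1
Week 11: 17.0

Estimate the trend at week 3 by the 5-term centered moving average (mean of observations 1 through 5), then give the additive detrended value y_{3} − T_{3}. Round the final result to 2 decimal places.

-58.14

Trend T_3 = (159.2 + 123.2 + 48.7 + 178.2 + 24.9) / 5 = 534.2/5 = 106.8400
Detrended value: 48.7 − 106.8400 = -58.14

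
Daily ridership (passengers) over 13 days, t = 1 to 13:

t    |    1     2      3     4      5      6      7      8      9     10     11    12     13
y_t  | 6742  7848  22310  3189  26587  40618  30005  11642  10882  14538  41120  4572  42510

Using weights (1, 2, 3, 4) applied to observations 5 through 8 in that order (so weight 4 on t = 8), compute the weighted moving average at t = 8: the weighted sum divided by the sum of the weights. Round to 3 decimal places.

Weighted sum: 1·26587 + 2·40618 + 3·30005 + 4·11642 = 26587 + 81236 + 90015 + 46568 = 244406
Weight total: 1 + 2 + 3 + 4 = 10
WMA = 244406 / 10 = 24440.600

24440.600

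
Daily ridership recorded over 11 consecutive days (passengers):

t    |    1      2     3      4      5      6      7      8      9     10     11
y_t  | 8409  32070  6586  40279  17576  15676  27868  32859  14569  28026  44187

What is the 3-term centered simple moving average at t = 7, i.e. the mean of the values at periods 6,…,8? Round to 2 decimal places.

25467.67

Sum of periods 6–8: 15676 + 27868 + 32859 = 76403
Divide by 3: 76403 / 3 = 25467.67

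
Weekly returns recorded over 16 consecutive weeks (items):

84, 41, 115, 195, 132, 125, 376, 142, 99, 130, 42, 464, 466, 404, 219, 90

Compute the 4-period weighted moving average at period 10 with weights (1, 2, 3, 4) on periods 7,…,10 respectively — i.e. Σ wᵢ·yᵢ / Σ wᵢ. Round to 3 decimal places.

147.700

Weighted sum: 1·376 + 2·142 + 3·99 + 4·130 = 376 + 284 + 297 + 520 = 1477
Weight total: 1 + 2 + 3 + 4 = 10
WMA = 1477 / 10 = 147.700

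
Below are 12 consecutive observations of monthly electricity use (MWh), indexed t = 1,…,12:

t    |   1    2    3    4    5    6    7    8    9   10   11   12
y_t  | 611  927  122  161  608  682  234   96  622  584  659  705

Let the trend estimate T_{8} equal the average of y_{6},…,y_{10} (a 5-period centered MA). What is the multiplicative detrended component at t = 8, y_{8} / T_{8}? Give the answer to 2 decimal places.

0.22

Trend T_8 = (682 + 234 + 96 + 622 + 584) / 5 = 2218/5 = 443.6000
Ratio to trend: 96 / 443.6000 = 0.22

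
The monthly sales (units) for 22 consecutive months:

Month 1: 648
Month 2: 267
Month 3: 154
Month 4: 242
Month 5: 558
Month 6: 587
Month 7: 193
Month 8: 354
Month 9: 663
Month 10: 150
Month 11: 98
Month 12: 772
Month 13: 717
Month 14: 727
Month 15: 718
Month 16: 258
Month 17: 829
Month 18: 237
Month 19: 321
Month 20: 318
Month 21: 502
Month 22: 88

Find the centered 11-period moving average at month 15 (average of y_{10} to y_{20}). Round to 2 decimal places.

467.73

Sum of periods 10–20: 150 + 98 + 772 + 717 + 727 + 718 + 258 + 829 + 237 + 321 + 318 = 5145
Divide by 11: 5145 / 11 = 467.73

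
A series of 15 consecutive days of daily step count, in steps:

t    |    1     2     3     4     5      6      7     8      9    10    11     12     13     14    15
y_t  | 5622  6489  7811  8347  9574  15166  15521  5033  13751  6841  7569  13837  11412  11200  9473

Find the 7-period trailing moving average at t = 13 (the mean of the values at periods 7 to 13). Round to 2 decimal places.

Sum of periods 7–13: 15521 + 5033 + 13751 + 6841 + 7569 + 13837 + 11412 = 73964
Divide by 7: 73964 / 7 = 10566.29

10566.29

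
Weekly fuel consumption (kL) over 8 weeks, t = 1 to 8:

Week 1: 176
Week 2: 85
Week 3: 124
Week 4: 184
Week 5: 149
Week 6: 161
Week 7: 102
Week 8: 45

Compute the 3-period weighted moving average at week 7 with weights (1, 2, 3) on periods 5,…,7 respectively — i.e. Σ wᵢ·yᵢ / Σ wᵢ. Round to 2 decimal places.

Weighted sum: 1·149 + 2·161 + 3·102 = 149 + 322 + 306 = 777
Weight total: 1 + 2 + 3 = 6
WMA = 777 / 6 = 129.50

129.50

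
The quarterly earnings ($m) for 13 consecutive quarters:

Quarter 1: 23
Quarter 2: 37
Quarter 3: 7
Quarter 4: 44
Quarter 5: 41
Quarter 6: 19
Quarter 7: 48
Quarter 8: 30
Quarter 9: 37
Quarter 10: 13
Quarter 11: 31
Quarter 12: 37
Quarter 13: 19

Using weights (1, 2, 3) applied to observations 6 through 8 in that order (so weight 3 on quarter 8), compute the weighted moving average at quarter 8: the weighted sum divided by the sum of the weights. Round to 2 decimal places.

34.17

Weighted sum: 1·19 + 2·48 + 3·30 = 19 + 96 + 90 = 205
Weight total: 1 + 2 + 3 = 6
WMA = 205 / 6 = 34.17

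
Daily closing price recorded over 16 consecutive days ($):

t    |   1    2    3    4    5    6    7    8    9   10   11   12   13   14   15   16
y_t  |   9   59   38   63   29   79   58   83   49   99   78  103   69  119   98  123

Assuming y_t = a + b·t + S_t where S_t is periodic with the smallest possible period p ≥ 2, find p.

4

First differences y_{t+1} − y_t: 50, -21, 25, -34, 50, -21, 25, -34, 50, -21, …
The difference pattern repeats every 4 terms and not for any smaller step, so p = 4.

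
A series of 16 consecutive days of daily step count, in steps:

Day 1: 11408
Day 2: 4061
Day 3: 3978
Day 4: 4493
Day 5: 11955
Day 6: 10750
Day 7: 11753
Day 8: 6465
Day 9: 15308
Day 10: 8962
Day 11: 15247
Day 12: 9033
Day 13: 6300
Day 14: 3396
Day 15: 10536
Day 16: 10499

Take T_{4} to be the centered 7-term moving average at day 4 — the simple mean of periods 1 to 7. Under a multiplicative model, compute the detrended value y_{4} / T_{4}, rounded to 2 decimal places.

Trend T_4 = (11408 + 4061 + 3978 + 4493 + 11955 + 10750 + 11753) / 7 = 58398/7 = 8342.5714
Ratio to trend: 4493 / 8342.5714 = 0.54

0.54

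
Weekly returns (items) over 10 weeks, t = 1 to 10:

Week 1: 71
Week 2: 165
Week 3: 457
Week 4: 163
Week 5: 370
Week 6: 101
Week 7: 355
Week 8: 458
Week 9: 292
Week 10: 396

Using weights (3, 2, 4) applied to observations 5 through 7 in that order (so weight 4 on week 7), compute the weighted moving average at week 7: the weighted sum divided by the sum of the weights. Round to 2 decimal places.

Weighted sum: 3·370 + 2·101 + 4·355 = 1110 + 202 + 1420 = 2732
Weight total: 3 + 2 + 4 = 9
WMA = 2732 / 9 = 303.56

303.56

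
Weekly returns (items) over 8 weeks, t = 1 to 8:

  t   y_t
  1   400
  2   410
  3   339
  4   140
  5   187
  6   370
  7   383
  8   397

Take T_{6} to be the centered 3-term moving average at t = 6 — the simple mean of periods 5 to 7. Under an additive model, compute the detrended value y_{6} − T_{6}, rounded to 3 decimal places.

56.667

Trend T_6 = (187 + 370 + 383) / 3 = 940/3 = 313.33333
Detrended value: 370 − 313.33333 = 56.667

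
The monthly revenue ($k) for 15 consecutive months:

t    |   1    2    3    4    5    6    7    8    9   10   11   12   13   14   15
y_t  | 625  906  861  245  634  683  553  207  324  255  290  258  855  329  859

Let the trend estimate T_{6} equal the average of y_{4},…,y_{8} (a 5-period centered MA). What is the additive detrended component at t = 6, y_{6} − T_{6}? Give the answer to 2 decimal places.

Trend T_6 = (245 + 634 + 683 + 553 + 207) / 5 = 2322/5 = 464.4000
Detrended value: 683 − 464.4000 = 218.60

218.60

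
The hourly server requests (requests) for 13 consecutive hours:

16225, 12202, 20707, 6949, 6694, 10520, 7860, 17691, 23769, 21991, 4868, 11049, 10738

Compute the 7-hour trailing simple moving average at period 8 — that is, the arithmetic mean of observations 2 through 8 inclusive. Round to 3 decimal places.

Sum of periods 2–8: 12202 + 20707 + 6949 + 6694 + 10520 + 7860 + 17691 = 82623
Divide by 7: 82623 / 7 = 11803.286

11803.286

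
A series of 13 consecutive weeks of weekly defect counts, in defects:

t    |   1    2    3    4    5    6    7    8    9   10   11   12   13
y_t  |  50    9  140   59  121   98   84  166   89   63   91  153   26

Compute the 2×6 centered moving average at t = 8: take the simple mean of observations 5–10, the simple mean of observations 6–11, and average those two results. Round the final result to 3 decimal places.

101.000

Sum over 5–10: 121 + 98 + 84 + 166 + 89 + 63 = 621
Sum over 6–11: 98 + 84 + 166 + 89 + 63 + 91 = 591
CMA at t=8 = (621 + 591) / (2·6) = 1212 / 12 = 101.000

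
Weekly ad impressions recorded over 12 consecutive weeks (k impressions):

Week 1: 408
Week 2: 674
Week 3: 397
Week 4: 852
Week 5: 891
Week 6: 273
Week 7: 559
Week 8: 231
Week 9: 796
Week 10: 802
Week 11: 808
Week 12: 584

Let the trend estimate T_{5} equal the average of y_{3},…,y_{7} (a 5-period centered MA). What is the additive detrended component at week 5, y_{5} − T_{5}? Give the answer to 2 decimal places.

Trend T_5 = (397 + 852 + 891 + 273 + 559) / 5 = 2972/5 = 594.4000
Detrended value: 891 − 594.4000 = 296.60

296.60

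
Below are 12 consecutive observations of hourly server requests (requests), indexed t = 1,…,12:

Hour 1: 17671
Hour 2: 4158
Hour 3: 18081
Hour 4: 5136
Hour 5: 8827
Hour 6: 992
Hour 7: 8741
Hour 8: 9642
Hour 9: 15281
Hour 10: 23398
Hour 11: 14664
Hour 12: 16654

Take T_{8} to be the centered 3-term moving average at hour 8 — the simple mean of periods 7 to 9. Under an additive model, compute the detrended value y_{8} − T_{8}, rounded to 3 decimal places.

Trend T_8 = (8741 + 9642 + 15281) / 3 = 33664/3 = 11221.33333
Detrended value: 9642 − 11221.33333 = -1579.333

-1579.333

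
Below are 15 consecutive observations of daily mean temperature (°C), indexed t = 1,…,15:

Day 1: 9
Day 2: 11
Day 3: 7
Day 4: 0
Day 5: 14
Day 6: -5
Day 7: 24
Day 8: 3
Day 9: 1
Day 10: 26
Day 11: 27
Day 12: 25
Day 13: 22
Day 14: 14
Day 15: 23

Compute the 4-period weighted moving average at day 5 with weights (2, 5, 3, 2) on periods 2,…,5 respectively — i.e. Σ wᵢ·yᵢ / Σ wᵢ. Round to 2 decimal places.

7.08

Weighted sum: 2·11 + 5·7 + 3·0 + 2·14 = 22 + 35 + 0 + 28 = 85
Weight total: 2 + 5 + 3 + 2 = 12
WMA = 85 / 12 = 7.08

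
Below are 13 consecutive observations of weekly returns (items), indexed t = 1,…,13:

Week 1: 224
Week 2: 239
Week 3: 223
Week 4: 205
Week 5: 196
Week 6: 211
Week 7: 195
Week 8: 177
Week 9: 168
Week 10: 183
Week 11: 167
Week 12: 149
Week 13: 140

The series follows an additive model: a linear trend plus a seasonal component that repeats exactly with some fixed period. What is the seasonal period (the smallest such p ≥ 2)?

First differences y_{t+1} − y_t: 15, -16, -18, -9, 15, -16, -18, -9, 15, -16, …
The difference pattern repeats every 4 terms and not for any smaller step, so p = 4.

4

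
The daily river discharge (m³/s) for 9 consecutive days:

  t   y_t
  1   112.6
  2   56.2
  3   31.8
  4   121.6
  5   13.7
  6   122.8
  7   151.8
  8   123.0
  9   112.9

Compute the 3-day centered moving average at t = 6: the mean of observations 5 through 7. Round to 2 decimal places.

Sum of periods 5–7: 13.7 + 122.8 + 151.8 = 288.3
Divide by 3: 288.3 / 3 = 96.10

96.10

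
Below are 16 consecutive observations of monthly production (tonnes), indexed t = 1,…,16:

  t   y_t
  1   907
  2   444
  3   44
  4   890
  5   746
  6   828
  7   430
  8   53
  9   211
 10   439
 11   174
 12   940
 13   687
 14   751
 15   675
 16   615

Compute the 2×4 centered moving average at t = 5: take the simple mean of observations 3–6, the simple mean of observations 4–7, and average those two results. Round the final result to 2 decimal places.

Sum over 3–6: 44 + 890 + 746 + 828 = 2508
Sum over 4–7: 890 + 746 + 828 + 430 = 2894
CMA at t=5 = (2508 + 2894) / (2·4) = 5402 / 8 = 675.25

675.25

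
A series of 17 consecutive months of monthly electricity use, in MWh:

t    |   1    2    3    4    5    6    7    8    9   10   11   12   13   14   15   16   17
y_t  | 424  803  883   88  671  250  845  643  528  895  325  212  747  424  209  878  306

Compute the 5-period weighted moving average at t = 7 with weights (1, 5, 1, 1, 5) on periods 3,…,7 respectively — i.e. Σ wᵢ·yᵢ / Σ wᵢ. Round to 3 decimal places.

497.615

Weighted sum: 1·883 + 5·88 + 1·671 + 1·250 + 5·845 = 883 + 440 + 671 + 250 + 4225 = 6469
Weight total: 1 + 5 + 1 + 1 + 5 = 13
WMA = 6469 / 13 = 497.615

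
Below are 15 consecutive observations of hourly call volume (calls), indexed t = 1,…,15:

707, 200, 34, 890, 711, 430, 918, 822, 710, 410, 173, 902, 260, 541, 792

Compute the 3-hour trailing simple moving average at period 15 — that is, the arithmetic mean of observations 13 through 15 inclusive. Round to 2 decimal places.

531.00

Sum of periods 13–15: 260 + 541 + 792 = 1593
Divide by 3: 1593 / 3 = 531.00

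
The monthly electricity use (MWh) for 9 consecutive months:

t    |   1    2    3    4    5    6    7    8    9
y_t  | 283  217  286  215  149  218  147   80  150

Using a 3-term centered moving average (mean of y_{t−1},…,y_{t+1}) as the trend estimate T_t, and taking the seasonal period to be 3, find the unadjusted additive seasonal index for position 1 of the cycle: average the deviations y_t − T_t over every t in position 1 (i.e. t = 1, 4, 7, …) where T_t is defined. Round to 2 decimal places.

-1.50

Season position 1 occurs at t = 4, 7 (where T_t is defined).
t=4: T_4 = 216.6667; y_4 − T_4 = 215 − 216.6667 = -1.6667
t=7: T_7 = 148.3333; y_7 − T_7 = 147 − 148.3333 = -1.3333
Mean deviation: (-1.6667 + -1.3333) / 2 = -1.50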